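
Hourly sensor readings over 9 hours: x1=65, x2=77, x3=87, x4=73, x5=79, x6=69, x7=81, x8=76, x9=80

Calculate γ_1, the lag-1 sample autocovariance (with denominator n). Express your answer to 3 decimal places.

-11.272

Mean x̄ = (65 + 77 + 87 + 73 + 79 + 69 + 81 + 76 + 80)/9 = 76.3333
Σ_{t=1}^{8}(x_t−x̄)(x_{t+1}−x̄) = -101.4444
γ_1 = -101.4444 / 9 = -11.272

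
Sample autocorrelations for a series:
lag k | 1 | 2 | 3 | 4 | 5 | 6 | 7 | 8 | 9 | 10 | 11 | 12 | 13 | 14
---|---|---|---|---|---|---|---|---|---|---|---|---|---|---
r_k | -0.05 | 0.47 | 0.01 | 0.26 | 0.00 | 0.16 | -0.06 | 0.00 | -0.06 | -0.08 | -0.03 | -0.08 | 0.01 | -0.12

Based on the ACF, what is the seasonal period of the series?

2

The largest autocorrelation is r_2 = 0.47, with weaker echoes at lags 4 (0.26) and 6 (0.16); the remaining lags stay at or below 0.01.
The dominant spike at lag 2 indicates a seasonal period of 2.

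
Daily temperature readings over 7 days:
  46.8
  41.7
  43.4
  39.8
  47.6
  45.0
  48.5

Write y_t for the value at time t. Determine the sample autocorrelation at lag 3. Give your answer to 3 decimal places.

Mean ȳ = (46.8 + 41.7 + 43.4 + 39.8 + 47.6 + 45.0 + 48.5)/7 = 44.6857
Deviations from mean: 2.1143, -2.9857, -1.2857, -4.8857, 2.9143, 0.3143, 3.8143
Σ(y_t−ȳ)(y_{t+3}−ȳ) = (-10.3298) + (-8.7012) + (-0.4041) + (-18.6355) = -38.0706
Denominator Σ(y_t−ȳ)² = 62.0486
r_3 = -38.0706 / 62.0486 = -0.614

-0.614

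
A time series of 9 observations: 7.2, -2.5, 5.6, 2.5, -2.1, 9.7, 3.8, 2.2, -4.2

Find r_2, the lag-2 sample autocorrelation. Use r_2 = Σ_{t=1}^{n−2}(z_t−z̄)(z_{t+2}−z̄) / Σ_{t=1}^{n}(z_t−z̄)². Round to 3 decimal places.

-0.092

Mean z̄ = (7.2 − 2.5 + 5.6 + 2.5 − 2.1 + 9.7 + 3.8 + 2.2 − 4.2)/9 = 2.4667
Numerator Σ_{t=1}^{7}(z_t−z̄)(z_{t+2}−z̄) = -16.3089
Denominator Σ(z_t−z̄)² = 176.3600
r_2 = -16.3089 / 176.3600 = -0.092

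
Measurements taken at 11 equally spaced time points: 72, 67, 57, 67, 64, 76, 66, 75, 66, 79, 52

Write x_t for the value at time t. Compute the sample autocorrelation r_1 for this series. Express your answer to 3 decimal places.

Mean x̄ = (72 + 67 + 57 + 67 + 64 + 76 + 66 + 75 + 66 + 79 + 52)/11 = 67.3636
Numerator Σ_{t=1}^{10}(x_t−x̄)(x_{t+1}−x̄) = -249.2231
Denominator Σ(x_t−x̄)² = 648.5455
r_1 = -249.2231 / 648.5455 = -0.384

-0.384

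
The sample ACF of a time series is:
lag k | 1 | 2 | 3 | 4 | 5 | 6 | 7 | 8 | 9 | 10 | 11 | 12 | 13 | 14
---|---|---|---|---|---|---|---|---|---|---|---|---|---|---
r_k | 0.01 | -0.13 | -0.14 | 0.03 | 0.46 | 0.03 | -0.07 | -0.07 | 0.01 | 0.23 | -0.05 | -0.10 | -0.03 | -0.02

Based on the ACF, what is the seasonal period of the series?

The largest autocorrelation is r_5 = 0.46, with a weaker echo at lag 10 (0.23); the remaining lags stay at or below 0.03.
The dominant spike at lag 5 indicates a seasonal period of 5.

5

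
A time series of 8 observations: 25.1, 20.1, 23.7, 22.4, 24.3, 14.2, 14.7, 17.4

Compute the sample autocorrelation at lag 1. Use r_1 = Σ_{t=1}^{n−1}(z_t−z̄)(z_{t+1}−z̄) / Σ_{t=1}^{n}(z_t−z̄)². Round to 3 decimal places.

Mean z̄ = (25.1 + 20.1 + 23.7 + 22.4 + 24.3 + 14.2 + 14.7 + 17.4)/8 = 20.2375
Deviations from mean: 4.8625, -0.1375, 3.4625, 2.1625, 4.0625, -6.0375, -5.5375, -2.8375
Numerator Σ_{t=1}^{7}(z_t−z̄)(z_{t+1}−z̄) = 39.7461
Denominator Σ(z_t−z̄)² = 131.9988
r_1 = 39.7461 / 131.9988 = 0.301

0.301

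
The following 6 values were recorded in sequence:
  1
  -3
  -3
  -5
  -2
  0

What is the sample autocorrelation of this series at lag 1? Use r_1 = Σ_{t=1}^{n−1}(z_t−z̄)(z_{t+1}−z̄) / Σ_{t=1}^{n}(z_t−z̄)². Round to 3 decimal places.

Mean z̄ = (1 − 3 − 3 − 5 − 2 + 0)/6 = -2.0000
Deviations from mean: 3.0000, -1.0000, -1.0000, -3.0000, 0.0000, 2.0000
Σ(z_t−z̄)(z_{t+1}−z̄) = (-3.0000) + (1.0000) + (3.0000) + (0.0000) + (0.0000) = 1.0000
Denominator Σ(z_t−z̄)² = 24.0000
r_1 = 1.0000 / 24.0000 = 0.042

0.042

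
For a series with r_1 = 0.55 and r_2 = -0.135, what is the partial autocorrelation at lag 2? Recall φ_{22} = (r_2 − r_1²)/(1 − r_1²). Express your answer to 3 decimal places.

-0.627

φ_{22} = (r_2 − r_1²) / (1 − r_1²)
r_1² = (0.55)² = 0.3025
Numerator = -0.135 − 0.3025 = -0.4375; denominator = 1 − 0.3025 = 0.6975
φ_{22} = -0.4375 / 0.6975 = -0.627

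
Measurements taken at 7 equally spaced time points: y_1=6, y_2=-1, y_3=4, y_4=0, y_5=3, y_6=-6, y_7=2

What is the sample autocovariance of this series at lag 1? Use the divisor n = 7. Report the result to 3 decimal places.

-5.901

Mean ȳ = (6 − 1 + 4 + 0 + 3 − 6 + 2)/7 = 1.1429
Deviations: 4.8571, -2.1429, 2.8571, -1.1429, 1.8571, -7.1429, 0.8571
Σ_{t=1}^{6}(y_t−ȳ)(y_{t+1}−ȳ) = -41.3061
γ_1 = -41.3061 / 7 = -5.901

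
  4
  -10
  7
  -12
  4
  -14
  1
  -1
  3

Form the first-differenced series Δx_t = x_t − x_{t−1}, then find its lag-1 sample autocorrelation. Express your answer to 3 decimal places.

First differences Δx: -14, 17, -19, 16, -18, 15, -2, 4
Mean of differences = -0.1250
Numerator Σ(Δx_t−Δx̄)(Δx_{t+1}−Δx̄) = -1459.8906
Denominator Σ(Δx_t−Δx̄)² = 1670.8750
r_1(Δx) = -1459.8906 / 1670.8750 = -0.874

-0.874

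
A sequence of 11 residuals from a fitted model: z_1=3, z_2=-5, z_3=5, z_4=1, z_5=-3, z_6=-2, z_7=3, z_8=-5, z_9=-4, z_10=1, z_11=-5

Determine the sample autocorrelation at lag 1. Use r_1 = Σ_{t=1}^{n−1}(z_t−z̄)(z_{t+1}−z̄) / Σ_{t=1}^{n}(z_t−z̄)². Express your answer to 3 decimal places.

Mean z̄ = (3 − 5 + 5 + 1 − 3 − 2 + 3 − 5 − 4 + 1 − 5)/11 = -1.0000
Numerator Σ_{t=1}^{10}(z_t−z̄)(z_{t+1}−z̄) = -52.0000
Denominator Σ(z_t−z̄)² = 138.0000
r_1 = -52.0000 / 138.0000 = -0.377

-0.377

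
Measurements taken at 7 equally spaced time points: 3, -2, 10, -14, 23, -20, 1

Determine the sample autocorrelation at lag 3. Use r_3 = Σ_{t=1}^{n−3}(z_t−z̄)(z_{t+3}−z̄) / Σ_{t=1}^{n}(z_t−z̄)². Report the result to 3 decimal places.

Mean z̄ = (3 − 2 + 10 − 14 + 23 − 20 + 1)/7 = 0.1429
Deviations from mean: 2.8571, -2.1429, 9.8571, -14.1429, 22.8571, -20.1429, 0.8571
Σ(z_t−z̄)(z_{t+3}−z̄) = (-40.4082) + (-48.9796) + (-198.5510) + (-12.1224) = -300.0612
Denominator Σ(z_t−z̄)² = 1238.8571
r_3 = -300.0612 / 1238.8571 = -0.242

-0.242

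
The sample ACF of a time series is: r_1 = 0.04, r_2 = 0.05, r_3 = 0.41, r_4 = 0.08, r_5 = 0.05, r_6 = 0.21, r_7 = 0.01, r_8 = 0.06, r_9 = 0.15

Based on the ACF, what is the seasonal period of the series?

The largest autocorrelation is r_3 = 0.41, with weaker echoes at lags 6 (0.21) and 9 (0.15); the remaining lags stay at or below 0.08.
The dominant spike at lag 3 indicates a seasonal period of 3.

3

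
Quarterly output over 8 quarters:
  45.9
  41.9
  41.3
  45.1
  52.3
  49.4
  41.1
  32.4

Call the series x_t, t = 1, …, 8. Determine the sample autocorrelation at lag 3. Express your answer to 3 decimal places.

Mean x̄ = (45.9 + 41.9 + 41.3 + 45.1 + 52.3 + 49.4 + 41.1 + 32.4)/8 = 43.6750
Deviations from mean: 2.2250, -1.7750, -2.3750, 1.4250, 8.6250, 5.7250, -2.5750, -11.2750
Σ(x_t−x̄)(x_{t+3}−x̄) = (3.1706) + (-15.3094) + (-13.5969) + (-3.6694) + (-97.2469) = -126.6519
Denominator Σ(x_t−x̄)² = 256.6950
r_3 = -126.6519 / 256.6950 = -0.493

-0.493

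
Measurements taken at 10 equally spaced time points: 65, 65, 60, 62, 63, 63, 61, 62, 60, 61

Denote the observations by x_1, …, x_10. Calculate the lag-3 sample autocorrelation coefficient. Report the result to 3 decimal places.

Mean x̄ = (65 + 65 + 60 + 62 + 63 + 63 + 61 + 62 + 60 + 61)/10 = 62.2000
Σ(x_t−x̄)(x_{t+3}−x̄) = (-0.5600) + (2.2400) + (-1.7600) + (0.2400) + (-0.1600) + (-1.7600) + (1.4400) = -0.3200
Denominator Σ(x_t−x̄)² = 29.6000
r_3 = -0.3200 / 29.6000 = -0.011

-0.011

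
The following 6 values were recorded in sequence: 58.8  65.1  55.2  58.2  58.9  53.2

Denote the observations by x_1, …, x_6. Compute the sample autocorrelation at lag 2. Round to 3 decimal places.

Mean x̄ = (58.8 + 65.1 + 55.2 + 58.2 + 58.9 + 53.2)/6 = 58.2333
Deviations from mean: 0.5667, 6.8667, -3.0333, -0.0333, 0.6667, -5.0333
Σ(x_t−x̄)(x_{t+2}−x̄) = (-1.7189) + (-0.2289) + (-2.0222) + (0.1678) = -3.8022
Denominator Σ(x_t−x̄)² = 82.4533
r_2 = -3.8022 / 82.4533 = -0.046

-0.046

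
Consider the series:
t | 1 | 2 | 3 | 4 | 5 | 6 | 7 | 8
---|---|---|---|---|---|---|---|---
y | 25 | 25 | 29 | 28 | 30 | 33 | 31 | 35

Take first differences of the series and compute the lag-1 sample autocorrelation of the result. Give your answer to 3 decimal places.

First differences Δy: 0, 4, -1, 2, 3, -2, 4
Mean of differences = 1.4286
Numerator Σ(Δy_t−Δȳ)(Δy_{t+1}−Δȳ) = -24.6122
Denominator Σ(Δy_t−Δȳ)² = 35.7143
r_1(Δy) = -24.6122 / 35.7143 = -0.689

-0.689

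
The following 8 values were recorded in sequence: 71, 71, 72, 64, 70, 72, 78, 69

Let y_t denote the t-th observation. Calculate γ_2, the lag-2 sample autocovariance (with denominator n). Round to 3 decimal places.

-2.223

Mean ȳ = (71 + 71 + 72 + 64 + 70 + 72 + 78 + 69)/8 = 70.8750
Deviations: 0.1250, 0.1250, 1.1250, -6.8750, -0.8750, 1.1250, 7.1250, -1.8750
Σ_{t=1}^{6}(y_t−ȳ)(y_{t+2}−ȳ) = -17.7813
γ_2 = -17.7813 / 8 = -2.223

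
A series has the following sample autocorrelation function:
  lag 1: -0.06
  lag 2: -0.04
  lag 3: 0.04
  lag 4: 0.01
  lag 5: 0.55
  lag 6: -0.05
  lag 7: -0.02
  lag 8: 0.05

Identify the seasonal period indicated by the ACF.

5

The largest autocorrelation is r_5 = 0.55; the remaining lags stay at or below 0.05.
The dominant spike at lag 5 indicates a seasonal period of 5.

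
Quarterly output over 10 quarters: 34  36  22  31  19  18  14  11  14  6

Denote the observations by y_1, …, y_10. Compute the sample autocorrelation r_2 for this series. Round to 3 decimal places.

Mean ȳ = (34 + 36 + 22 + 31 + 19 + 18 + 14 + 11 + 14 + 6)/10 = 20.5000
Numerator Σ_{t=1}^{8}(y_t−ȳ)(y_{t+2}−ȳ) = 368.0000
Denominator Σ(y_t−ȳ)² = 928.5000
r_2 = 368.0000 / 928.5000 = 0.396

0.396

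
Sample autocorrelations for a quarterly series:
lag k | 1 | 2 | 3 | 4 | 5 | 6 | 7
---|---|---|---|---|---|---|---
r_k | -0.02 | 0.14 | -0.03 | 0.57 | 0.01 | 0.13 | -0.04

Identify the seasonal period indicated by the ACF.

The largest autocorrelation is r_4 = 0.57; the remaining lags stay at or below 0.14.
The dominant spike at lag 4 indicates a seasonal period of 4.

4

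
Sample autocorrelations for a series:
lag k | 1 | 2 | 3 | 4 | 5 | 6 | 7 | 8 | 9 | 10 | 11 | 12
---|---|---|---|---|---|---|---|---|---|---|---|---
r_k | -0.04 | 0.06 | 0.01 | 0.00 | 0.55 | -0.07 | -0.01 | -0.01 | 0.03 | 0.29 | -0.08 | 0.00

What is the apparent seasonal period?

5

The largest autocorrelation is r_5 = 0.55, with a weaker echo at lag 10 (0.29); the remaining lags stay at or below 0.06.
The dominant spike at lag 5 indicates a seasonal period of 5.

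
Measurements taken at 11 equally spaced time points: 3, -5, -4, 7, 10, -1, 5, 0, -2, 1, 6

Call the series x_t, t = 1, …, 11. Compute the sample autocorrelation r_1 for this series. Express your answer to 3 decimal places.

Mean x̄ = (3 − 5 − 4 + 7 + 10 − 1 + 5 + 0 − 2 + 1 + 6)/11 = 1.8182
Numerator Σ_{t=1}^{10}(x_t−x̄)(x_{t+1}−x̄) = 12.6942
Denominator Σ(x_t−x̄)² = 229.6364
r_1 = 12.6942 / 229.6364 = 0.055

0.055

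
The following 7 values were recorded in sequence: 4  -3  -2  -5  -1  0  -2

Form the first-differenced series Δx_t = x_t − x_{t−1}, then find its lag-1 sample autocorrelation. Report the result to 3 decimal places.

First differences Δx: -7, 1, -3, 4, 1, -2
Mean of differences = -1.0000
Numerator Σ(Δx_t−Δx̄)(Δx_{t+1}−Δx̄) = -18.0000
Denominator Σ(Δx_t−Δx̄)² = 74.0000
r_1(Δx) = -18.0000 / 74.0000 = -0.243

-0.243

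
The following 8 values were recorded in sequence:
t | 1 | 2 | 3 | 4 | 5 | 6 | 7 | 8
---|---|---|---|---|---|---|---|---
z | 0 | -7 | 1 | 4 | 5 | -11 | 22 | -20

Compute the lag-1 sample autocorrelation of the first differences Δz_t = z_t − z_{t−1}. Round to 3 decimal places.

First differences Δz: -7, 8, 3, 1, -16, 33, -42
Mean of differences = -2.8571
Numerator Σ(Δz_t−Δz̄)(Δz_{t+1}−Δz̄) = -1884.3061
Denominator Σ(Δz_t−Δz̄)² = 3174.8571
r_1(Δz) = -1884.3061 / 3174.8571 = -0.594

-0.594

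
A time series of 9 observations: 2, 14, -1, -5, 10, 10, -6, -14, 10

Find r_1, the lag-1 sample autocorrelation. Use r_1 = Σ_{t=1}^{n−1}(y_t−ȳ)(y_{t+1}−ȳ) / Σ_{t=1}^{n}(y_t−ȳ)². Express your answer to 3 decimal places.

-0.098

Mean ȳ = (2 + 14 − 1 − 5 + 10 + 10 − 6 − 14 + 10)/9 = 2.2222
Numerator Σ_{t=1}^{8}(y_t−ȳ)(y_{t+1}−ȳ) = -69.7160
Denominator Σ(y_t−ȳ)² = 713.5556
r_1 = -69.7160 / 713.5556 = -0.098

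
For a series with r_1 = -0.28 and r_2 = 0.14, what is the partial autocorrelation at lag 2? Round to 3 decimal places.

φ_{22} = (r_2 − r_1²) / (1 − r_1²)
r_1² = (-0.28)² = 0.0784
Numerator = 0.14 − 0.0784 = 0.0616; denominator = 1 − 0.0784 = 0.9216
φ_{22} = 0.0616 / 0.9216 = 0.067

0.067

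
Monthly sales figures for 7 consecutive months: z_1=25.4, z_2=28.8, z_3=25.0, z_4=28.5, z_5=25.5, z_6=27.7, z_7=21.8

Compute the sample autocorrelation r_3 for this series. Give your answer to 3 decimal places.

Mean z̄ = (25.4 + 28.8 + 25.0 + 28.5 + 25.5 + 27.7 + 21.8)/7 = 26.1000
Σ(z_t−z̄)(z_{t+3}−z̄) = (-1.6800) + (-1.6200) + (-1.7600) + (-10.3200) = -15.3800
Denominator Σ(z_t−z̄)² = 36.1600
r_3 = -15.3800 / 36.1600 = -0.425

-0.425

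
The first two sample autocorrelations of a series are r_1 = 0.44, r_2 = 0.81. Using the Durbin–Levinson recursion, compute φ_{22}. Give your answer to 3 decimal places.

φ_{22} = (r_2 − r_1²) / (1 − r_1²)
r_1² = (0.44)² = 0.1936
Numerator = 0.81 − 0.1936 = 0.6164; denominator = 1 − 0.1936 = 0.8064
φ_{22} = 0.6164 / 0.8064 = 0.764

0.764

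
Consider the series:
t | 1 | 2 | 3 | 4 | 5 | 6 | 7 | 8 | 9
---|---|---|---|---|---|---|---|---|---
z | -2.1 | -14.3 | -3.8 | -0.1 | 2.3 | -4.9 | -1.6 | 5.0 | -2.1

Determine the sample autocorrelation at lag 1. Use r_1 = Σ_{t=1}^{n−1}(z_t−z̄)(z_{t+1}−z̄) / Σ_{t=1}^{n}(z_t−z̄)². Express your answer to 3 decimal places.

0.065

Mean z̄ = (-2.1 − 14.3 − 3.8 − 0.1 + 2.3 − 4.9 − 1.6 + 5.0 − 2.1)/9 = -2.4000
Numerator Σ_{t=1}^{8}(z_t−z̄)(z_{t+1}−z̄) = 15.0700
Denominator Σ(z_t−z̄)² = 232.7800
r_1 = 15.0700 / 232.7800 = 0.065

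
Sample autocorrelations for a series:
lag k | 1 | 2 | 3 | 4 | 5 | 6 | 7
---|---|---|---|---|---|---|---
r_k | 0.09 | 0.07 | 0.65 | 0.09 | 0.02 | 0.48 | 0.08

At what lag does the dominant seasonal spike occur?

The largest autocorrelation is r_3 = 0.65, with a weaker echo at lag 6 (0.48); the remaining lags stay at or below 0.09.
The dominant spike at lag 3 indicates a seasonal period of 3.

3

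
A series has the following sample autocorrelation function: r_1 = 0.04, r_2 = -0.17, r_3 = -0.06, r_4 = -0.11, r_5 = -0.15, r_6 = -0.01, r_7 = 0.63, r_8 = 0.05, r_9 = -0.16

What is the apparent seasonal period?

7

The largest autocorrelation is r_7 = 0.63; the remaining lags stay at or below 0.05.
The dominant spike at lag 7 indicates a seasonal period of 7.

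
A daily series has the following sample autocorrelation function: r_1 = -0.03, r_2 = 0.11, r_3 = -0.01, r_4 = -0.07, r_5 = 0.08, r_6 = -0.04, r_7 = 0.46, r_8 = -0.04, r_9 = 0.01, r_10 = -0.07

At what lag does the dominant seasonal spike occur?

The largest autocorrelation is r_7 = 0.46; the remaining lags stay at or below 0.11.
The dominant spike at lag 7 indicates a seasonal period of 7.

7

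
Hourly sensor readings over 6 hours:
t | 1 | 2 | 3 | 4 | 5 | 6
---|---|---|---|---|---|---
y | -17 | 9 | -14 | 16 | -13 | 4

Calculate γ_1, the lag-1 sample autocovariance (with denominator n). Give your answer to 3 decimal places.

-129.042

Mean ȳ = (-17 + 9 − 14 + 16 − 13 + 4)/6 = -2.5000
Deviations: -14.5000, 11.5000, -11.5000, 18.5000, -10.5000, 6.5000
Σ_{t=1}^{5}(y_t−ȳ)(y_{t+1}−ȳ) = -774.2500
γ_1 = -774.2500 / 6 = -129.042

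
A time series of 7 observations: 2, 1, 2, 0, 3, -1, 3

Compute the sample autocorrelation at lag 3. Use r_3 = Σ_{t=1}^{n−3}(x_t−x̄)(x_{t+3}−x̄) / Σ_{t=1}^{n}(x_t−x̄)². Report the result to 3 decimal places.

-0.374

Mean x̄ = (2 + 1 + 2 + 0 + 3 − 1 + 3)/7 = 1.4286
Σ(x_t−x̄)(x_{t+3}−x̄) = (-0.8163) + (-0.6735) + (-1.3878) + (-2.2449) = -5.1224
Denominator Σ(x_t−x̄)² = 13.7143
r_3 = -5.1224 / 13.7143 = -0.374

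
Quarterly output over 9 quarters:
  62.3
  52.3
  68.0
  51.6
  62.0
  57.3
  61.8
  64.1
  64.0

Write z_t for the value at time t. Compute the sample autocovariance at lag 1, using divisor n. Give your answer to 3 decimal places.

Mean z̄ = (62.3 + 52.3 + 68.0 + 51.6 + 62.0 + 57.3 + 61.8 + 64.1 + 64.0)/9 = 60.3778
Σ_{t=1}^{8}(z_t−z̄)(z_{t+1}−z̄) = -148.8372
γ_1 = -148.8372 / 9 = -16.537

-16.537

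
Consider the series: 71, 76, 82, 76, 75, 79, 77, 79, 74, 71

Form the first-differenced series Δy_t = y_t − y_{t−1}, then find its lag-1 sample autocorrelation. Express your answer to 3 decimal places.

First differences Δy: 5, 6, -6, -1, 4, -2, 2, -5, -3
Mean of differences = 0.0000
Numerator Σ(Δy_t−Δȳ)(Δy_{t+1}−Δȳ) = -11.0000
Denominator Σ(Δy_t−Δȳ)² = 156.0000
r_1(Δy) = -11.0000 / 156.0000 = -0.071

-0.071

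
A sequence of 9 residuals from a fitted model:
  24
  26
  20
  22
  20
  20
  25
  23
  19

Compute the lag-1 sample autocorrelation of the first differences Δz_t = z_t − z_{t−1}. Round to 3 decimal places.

-0.359

First differences Δz: 2, -6, 2, -2, 0, 5, -2, -4
Mean of differences = -0.6250
Numerator Σ(Δz_t−Δz̄)(Δz_{t+1}−Δz̄) = -32.2656
Denominator Σ(Δz_t−Δz̄)² = 89.8750
r_1(Δz) = -32.2656 / 89.8750 = -0.359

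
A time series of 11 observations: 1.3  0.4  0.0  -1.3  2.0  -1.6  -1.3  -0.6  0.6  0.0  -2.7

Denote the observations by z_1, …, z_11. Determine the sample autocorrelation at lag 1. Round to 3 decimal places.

Mean z̄ = (1.3 + 0.4 + 0.0 − 1.3 + 2.0 − 1.6 − 1.3 − 0.6 + 0.6 + 0.0 − 2.7)/11 = -0.2909
Numerator Σ_{t=1}^{10}(z_t−z̄)(z_{t+1}−z̄) = -3.3883
Denominator Σ(z_t−z̄)² = 18.8691
r_1 = -3.3883 / 18.8691 = -0.180

-0.180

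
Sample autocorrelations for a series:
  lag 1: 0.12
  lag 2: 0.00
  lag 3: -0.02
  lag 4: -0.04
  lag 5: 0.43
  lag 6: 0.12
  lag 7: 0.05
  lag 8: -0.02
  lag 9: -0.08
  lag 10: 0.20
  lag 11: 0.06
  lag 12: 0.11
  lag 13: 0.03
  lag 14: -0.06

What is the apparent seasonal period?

The largest autocorrelation is r_5 = 0.43, with a weaker echo at lag 10 (0.20); the remaining lags stay at or below 0.12.
The dominant spike at lag 5 indicates a seasonal period of 5.

5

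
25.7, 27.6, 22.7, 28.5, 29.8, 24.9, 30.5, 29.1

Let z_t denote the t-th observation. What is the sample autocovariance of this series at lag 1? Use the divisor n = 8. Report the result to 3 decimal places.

Mean z̄ = (25.7 + 27.6 + 22.7 + 28.5 + 29.8 + 24.9 + 30.5 + 29.1)/8 = 27.3500
Deviations: -1.6500, 0.2500, -4.6500, 1.1500, 2.4500, -2.4500, 3.1500, 1.7500
Σ_{t=1}^{7}(z_t−z̄)(z_{t+1}−z̄) = -12.3125
γ_1 = -12.3125 / 8 = -1.539

-1.539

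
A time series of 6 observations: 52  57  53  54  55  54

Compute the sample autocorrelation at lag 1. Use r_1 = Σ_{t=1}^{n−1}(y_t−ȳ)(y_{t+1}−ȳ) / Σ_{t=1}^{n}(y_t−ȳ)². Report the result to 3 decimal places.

-0.642

Mean ȳ = (52 + 57 + 53 + 54 + 55 + 54)/6 = 54.1667
Deviations from mean: -2.1667, 2.8333, -1.1667, -0.1667, 0.8333, -0.1667
Σ(y_t−ȳ)(y_{t+1}−ȳ) = (-6.1389) + (-3.3056) + (0.1944) + (-0.1389) + (-0.1389) = -9.5278
Denominator Σ(y_t−ȳ)² = 14.8333
r_1 = -9.5278 / 14.8333 = -0.642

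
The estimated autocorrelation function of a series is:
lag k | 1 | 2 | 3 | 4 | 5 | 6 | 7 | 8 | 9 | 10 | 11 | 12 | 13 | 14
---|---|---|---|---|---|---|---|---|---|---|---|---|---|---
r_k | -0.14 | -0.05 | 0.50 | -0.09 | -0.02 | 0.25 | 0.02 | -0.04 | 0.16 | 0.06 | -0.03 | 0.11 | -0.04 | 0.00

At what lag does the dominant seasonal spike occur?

3

The largest autocorrelation is r_3 = 0.50, with weaker echoes at lags 6 (0.25) and 9 (0.16); the remaining lags stay at or below 0.11.
The dominant spike at lag 3 indicates a seasonal period of 3.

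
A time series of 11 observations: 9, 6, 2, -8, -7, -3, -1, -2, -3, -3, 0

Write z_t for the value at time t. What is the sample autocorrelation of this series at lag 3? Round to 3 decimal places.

-0.419

Mean z̄ = (9 + 6 + 2 − 8 − 7 − 3 − 1 − 2 − 3 − 3 + 0)/11 = -0.9091
Numerator Σ_{t=1}^{8}(z_t−z̄)(z_{t+3}−z̄) = -107.5702
Denominator Σ(z_t−z̄)² = 256.9091
r_3 = -107.5702 / 256.9091 = -0.419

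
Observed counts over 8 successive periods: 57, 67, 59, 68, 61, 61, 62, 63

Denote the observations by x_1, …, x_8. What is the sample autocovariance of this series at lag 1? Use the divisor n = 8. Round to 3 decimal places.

Mean x̄ = (57 + 67 + 59 + 68 + 61 + 61 + 62 + 63)/8 = 62.2500
Deviations: -5.2500, 4.7500, -3.2500, 5.7500, -1.2500, -1.2500, -0.2500, 0.7500
Σ_{t=1}^{7}(x_t−x̄)(x_{t+1}−x̄) = -64.5625
γ_1 = -64.5625 / 8 = -8.070

-8.070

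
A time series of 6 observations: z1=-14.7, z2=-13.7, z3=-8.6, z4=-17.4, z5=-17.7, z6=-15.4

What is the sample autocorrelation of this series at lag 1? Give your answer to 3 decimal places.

Mean z̄ = (-14.7 − 13.7 − 8.6 − 17.4 − 17.7 − 15.4)/6 = -14.5833
Deviations from mean: -0.1167, 0.8833, 5.9833, -2.8167, -3.1167, -0.8167
Numerator Σ_{t=1}^{5}(z_t−z̄)(z_{t+1}−z̄) = -0.3469
Denominator Σ(z_t−z̄)² = 54.9083
r_1 = -0.3469 / 54.9083 = -0.006

-0.006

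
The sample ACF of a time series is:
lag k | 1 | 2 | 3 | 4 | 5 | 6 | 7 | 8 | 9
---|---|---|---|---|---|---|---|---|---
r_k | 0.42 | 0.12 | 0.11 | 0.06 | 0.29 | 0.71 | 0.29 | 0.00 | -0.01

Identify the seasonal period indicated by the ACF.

The largest autocorrelation is r_6 = 0.71; the remaining lags stay at or below 0.42. The elevated value at lag 1 (0.42), dropping to 0.12 at lag 2, reflects decaying short-term dependence rather than seasonality.
The dominant spike at lag 6 indicates a seasonal period of 6.

6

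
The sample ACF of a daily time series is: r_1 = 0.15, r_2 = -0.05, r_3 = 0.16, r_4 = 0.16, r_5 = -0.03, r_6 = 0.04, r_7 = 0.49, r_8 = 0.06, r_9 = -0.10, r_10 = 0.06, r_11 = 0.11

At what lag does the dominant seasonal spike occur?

The largest autocorrelation is r_7 = 0.49; the remaining lags stay at or below 0.16.
The dominant spike at lag 7 indicates a seasonal period of 7.

7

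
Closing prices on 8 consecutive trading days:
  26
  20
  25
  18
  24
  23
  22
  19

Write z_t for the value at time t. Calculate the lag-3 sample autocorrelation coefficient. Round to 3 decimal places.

Mean z̄ = (26 + 20 + 25 + 18 + 24 + 23 + 22 + 19)/8 = 22.1250
Numerator Σ_{t=1}^{5}(z_t−z̄)(z_{t+3}−z̄) = -22.7969
Denominator Σ(z_t−z̄)² = 58.8750
r_3 = -22.7969 / 58.8750 = -0.387

-0.387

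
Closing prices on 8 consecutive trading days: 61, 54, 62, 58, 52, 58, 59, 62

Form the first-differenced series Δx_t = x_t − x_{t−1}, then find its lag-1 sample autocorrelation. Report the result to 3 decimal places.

First differences Δx: -7, 8, -4, -6, 6, 1, 3
Mean of differences = 0.1429
Numerator Σ(Δx_t−Δx̄)(Δx_{t+1}−Δx̄) = -91.7347
Denominator Σ(Δx_t−Δx̄)² = 210.8571
r_1(Δx) = -91.7347 / 210.8571 = -0.435

-0.435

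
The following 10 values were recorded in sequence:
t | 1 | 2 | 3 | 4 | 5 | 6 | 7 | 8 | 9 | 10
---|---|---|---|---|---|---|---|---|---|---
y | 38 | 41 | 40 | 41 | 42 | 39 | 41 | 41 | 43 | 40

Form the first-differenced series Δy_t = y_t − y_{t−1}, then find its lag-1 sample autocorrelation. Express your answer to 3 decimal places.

First differences Δy: 3, -1, 1, 1, -3, 2, 0, 2, -3
Mean of differences = 0.2222
Numerator Σ(Δy_t−Δȳ)(Δy_{t+1}−Δȳ) = -18.4938
Denominator Σ(Δy_t−Δȳ)² = 37.5556
r_1(Δy) = -18.4938 / 37.5556 = -0.492

-0.492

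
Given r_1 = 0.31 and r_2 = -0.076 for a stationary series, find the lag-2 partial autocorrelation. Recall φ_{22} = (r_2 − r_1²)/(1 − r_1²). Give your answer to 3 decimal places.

φ_{22} = (r_2 − r_1²) / (1 − r_1²)
r_1² = (0.31)² = 0.0961
Numerator = -0.076 − 0.0961 = -0.1721; denominator = 1 − 0.0961 = 0.9039
φ_{22} = -0.1721 / 0.9039 = -0.190

-0.190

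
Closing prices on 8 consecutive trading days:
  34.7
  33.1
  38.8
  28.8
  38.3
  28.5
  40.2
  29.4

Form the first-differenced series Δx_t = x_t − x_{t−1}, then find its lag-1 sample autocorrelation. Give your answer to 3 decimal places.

-0.859

First differences Δx: -1.6, 5.7, -10.0, 9.5, -9.8, 11.7, -10.8
Mean of differences = -0.7571
Numerator Σ(Δx_t−Δx̄)(Δx_{t+1}−Δx̄) = -490.4376
Denominator Σ(Δx_t−Δx̄)² = 570.8571
r_1(Δx) = -490.4376 / 570.8571 = -0.859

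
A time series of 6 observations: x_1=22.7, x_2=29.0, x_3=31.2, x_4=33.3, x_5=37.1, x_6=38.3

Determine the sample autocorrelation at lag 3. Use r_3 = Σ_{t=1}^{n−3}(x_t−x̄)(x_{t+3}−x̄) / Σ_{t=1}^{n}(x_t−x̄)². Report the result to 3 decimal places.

-0.198

Mean x̄ = (22.7 + 29.0 + 31.2 + 33.3 + 37.1 + 38.3)/6 = 31.9333
Deviations from mean: -9.2333, -2.9333, -0.7333, 1.3667, 5.1667, 6.3667
Numerator Σ_{t=1}^{3}(x_t−x̄)(x_{t+3}−x̄) = -32.4433
Denominator Σ(x_t−x̄)² = 163.4933
r_3 = -32.4433 / 163.4933 = -0.198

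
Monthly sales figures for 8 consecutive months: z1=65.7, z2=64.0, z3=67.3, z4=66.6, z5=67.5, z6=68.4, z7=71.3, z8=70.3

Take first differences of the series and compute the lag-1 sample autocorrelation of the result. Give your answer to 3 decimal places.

-0.595

First differences Δz: -1.7, 3.3, -0.7, 0.9, 0.9, 2.9, -1.0
Mean of differences = 0.6571
Numerator Σ(Δz_t−Δz̄)(Δz_{t+1}−Δz̄) = -13.2590
Denominator Σ(Δz_t−Δz̄)² = 22.2771
r_1(Δz) = -13.2590 / 22.2771 = -0.595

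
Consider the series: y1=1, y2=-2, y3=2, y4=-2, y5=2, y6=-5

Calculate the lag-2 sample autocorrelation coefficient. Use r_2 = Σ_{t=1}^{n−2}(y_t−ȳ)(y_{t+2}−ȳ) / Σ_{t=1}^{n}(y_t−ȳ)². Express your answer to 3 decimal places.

Mean ȳ = (1 − 2 + 2 − 2 + 2 − 5)/6 = -0.6667
Σ(y_t−ȳ)(y_{t+2}−ȳ) = (4.4444) + (1.7778) + (7.1111) + (5.7778) = 19.1111
Denominator Σ(y_t−ȳ)² = 39.3333
r_2 = 19.1111 / 39.3333 = 0.486

0.486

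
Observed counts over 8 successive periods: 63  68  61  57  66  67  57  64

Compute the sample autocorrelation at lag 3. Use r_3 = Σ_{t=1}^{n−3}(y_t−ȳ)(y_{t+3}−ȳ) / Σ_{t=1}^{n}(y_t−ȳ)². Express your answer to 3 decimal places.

0.359

Mean ȳ = (63 + 68 + 61 + 57 + 66 + 67 + 57 + 64)/8 = 62.8750
Σ(y_t−ȳ)(y_{t+3}−ȳ) = (-0.7344) + (16.0156) + (-7.7344) + (34.5156) + (3.5156) = 45.5781
Denominator Σ(y_t−ȳ)² = 126.8750
r_3 = 45.5781 / 126.8750 = 0.359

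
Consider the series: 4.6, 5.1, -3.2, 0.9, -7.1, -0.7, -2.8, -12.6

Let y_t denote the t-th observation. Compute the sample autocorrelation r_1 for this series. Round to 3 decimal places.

Mean ȳ = (4.6 + 5.1 − 3.2 + 0.9 − 7.1 − 0.7 − 2.8 − 12.6)/8 = -1.9750
Σ(y_t−ȳ)(y_{t+1}−ȳ) = (46.5181) + (-8.6669) + (-3.5219) + (-14.7344) + (-6.5344) + (-1.0519) + (8.7656) = 20.7744
Denominator Σ(y_t−ȳ)² = 244.5150
r_1 = 20.7744 / 244.5150 = 0.085

0.085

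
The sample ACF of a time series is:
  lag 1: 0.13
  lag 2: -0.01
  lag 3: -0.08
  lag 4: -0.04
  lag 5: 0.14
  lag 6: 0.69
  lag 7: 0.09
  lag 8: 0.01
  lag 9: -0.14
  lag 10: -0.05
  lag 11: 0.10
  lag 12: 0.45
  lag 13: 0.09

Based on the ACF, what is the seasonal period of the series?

The largest autocorrelation is r_6 = 0.69, with a weaker echo at lag 12 (0.45); the remaining lags stay at or below 0.14.
The dominant spike at lag 6 indicates a seasonal period of 6.

6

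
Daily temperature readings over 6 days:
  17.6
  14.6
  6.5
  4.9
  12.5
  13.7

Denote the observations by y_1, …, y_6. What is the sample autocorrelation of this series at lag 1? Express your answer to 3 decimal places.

0.272

Mean ȳ = (17.6 + 14.6 + 6.5 + 4.9 + 12.5 + 13.7)/6 = 11.6333
Deviations from mean: 5.9667, 2.9667, -5.1333, -6.7333, 0.8667, 2.0667
Σ(y_t−ȳ)(y_{t+1}−ȳ) = (17.7011) + (-15.2289) + (34.5644) + (-5.8356) + (1.7911) = 32.9922
Denominator Σ(y_t−ȳ)² = 121.1133
r_1 = 32.9922 / 121.1133 = 0.272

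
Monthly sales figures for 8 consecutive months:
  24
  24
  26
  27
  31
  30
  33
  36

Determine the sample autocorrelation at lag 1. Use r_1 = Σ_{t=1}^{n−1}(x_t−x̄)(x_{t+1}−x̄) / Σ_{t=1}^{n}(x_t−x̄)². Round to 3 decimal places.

0.569

Mean x̄ = (24 + 24 + 26 + 27 + 31 + 30 + 33 + 36)/8 = 28.8750
Deviations from mean: -4.8750, -4.8750, -2.8750, -1.8750, 2.1250, 1.1250, 4.1250, 7.1250
Σ(x_t−x̄)(x_{t+1}−x̄) = (23.7656) + (14.0156) + (5.3906) + (-3.9844) + (2.3906) + (4.6406) + (29.3906) = 75.6094
Denominator Σ(x_t−x̄)² = 132.8750
r_1 = 75.6094 / 132.8750 = 0.569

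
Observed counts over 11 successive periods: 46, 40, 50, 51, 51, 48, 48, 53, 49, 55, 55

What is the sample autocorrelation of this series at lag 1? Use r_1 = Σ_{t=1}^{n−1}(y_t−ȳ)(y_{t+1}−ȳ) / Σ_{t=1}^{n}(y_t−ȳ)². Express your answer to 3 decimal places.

Mean ȳ = (46 + 40 + 50 + 51 + 51 + 48 + 48 + 53 + 49 + 55 + 55)/11 = 49.6364
Numerator Σ_{t=1}^{10}(y_t−ȳ)(y_{t+1}−ȳ) = 52.0496
Denominator Σ(y_t−ȳ)² = 184.5455
r_1 = 52.0496 / 184.5455 = 0.282

0.282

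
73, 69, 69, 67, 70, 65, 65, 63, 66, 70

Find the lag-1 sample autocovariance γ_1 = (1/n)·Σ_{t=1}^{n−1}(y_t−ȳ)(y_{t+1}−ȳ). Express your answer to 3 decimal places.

Mean ȳ = (73 + 69 + 69 + 67 + 70 + 65 + 65 + 63 + 66 + 70)/10 = 67.7000
Σ_{t=1}^{9}(y_t−ȳ)(y_{t+1}−ȳ) = 23.9100
γ_1 = 23.9100 / 10 = 2.391

2.391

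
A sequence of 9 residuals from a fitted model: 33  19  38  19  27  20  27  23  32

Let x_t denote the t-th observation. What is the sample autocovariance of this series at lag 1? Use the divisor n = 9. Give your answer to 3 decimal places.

Mean x̄ = (33 + 19 + 38 + 19 + 27 + 20 + 27 + 23 + 32)/9 = 26.4444
Σ_{t=1}^{8}(x_t−x̄)(x_{t+1}−x̄) = -253.1975
γ_1 = -253.1975 / 9 = -28.133

-28.133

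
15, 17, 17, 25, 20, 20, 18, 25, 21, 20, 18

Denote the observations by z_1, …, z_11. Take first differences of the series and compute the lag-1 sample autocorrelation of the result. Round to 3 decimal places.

First differences Δz: 2, 0, 8, -5, 0, -2, 7, -4, -1, -2
Mean of differences = 0.3000
Numerator Σ(Δz_t−Δz̄)(Δz_{t+1}−Δz̄) = -76.9900
Denominator Σ(Δz_t−Δz̄)² = 166.1000
r_1(Δz) = -76.9900 / 166.1000 = -0.464

-0.464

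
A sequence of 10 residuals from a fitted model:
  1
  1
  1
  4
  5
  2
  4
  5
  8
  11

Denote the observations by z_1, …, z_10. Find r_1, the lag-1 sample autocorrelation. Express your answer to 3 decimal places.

Mean z̄ = (1 + 1 + 1 + 4 + 5 + 2 + 4 + 5 + 8 + 11)/10 = 4.2000
Numerator Σ_{t=1}^{9}(z_t−z̄)(z_{t+1}−z̄) = 48.3600
Denominator Σ(z_t−z̄)² = 97.6000
r_1 = 48.3600 / 97.6000 = 0.495

0.495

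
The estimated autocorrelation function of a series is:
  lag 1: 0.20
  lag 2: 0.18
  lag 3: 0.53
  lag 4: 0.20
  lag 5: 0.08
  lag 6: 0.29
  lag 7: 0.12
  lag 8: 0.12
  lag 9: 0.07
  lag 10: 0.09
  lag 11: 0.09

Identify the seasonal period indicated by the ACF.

The largest autocorrelation is r_3 = 0.53, with a weaker echo at lag 6 (0.29); the remaining lags stay at or below 0.20.
The dominant spike at lag 3 indicates a seasonal period of 3.

3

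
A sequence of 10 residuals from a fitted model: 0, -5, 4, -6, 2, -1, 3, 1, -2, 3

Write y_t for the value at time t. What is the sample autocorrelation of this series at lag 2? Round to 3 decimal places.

0.441

Mean ȳ = (0 − 5 + 4 − 6 + 2 − 1 + 3 + 1 − 2 + 3)/10 = -0.1000
Numerator Σ_{t=1}^{8}(y_t−ȳ)(y_{t+2}−ȳ) = 46.2800
Denominator Σ(y_t−ȳ)² = 104.9000
r_2 = 46.2800 / 104.9000 = 0.441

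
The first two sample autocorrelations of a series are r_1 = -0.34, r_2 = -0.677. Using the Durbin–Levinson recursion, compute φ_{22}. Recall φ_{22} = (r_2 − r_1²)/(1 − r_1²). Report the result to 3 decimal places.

-0.896

φ_{22} = (r_2 − r_1²) / (1 − r_1²)
r_1² = (-0.34)² = 0.1156
Numerator = -0.677 − 0.1156 = -0.7926; denominator = 1 − 0.1156 = 0.8844
φ_{22} = -0.7926 / 0.8844 = -0.896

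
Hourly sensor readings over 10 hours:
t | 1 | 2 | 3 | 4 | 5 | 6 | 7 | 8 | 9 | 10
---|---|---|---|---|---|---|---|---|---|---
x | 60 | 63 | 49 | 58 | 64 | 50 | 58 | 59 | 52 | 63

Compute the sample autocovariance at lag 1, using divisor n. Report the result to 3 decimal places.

-12.356

Mean x̄ = (60 + 63 + 49 + 58 + 64 + 50 + 58 + 59 + 52 + 63)/10 = 57.6000
Σ_{t=1}^{9}(x_t−x̄)(x_{t+1}−x̄) = -123.5600
γ_1 = -123.5600 / 10 = -12.356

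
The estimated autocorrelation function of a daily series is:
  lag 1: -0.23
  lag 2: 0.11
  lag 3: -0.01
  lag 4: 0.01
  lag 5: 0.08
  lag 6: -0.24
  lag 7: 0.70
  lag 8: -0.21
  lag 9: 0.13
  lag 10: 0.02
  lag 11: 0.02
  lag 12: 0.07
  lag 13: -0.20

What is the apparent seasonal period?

7

The largest autocorrelation is r_7 = 0.70; the remaining lags stay at or below 0.13.
The dominant spike at lag 7 indicates a seasonal period of 7.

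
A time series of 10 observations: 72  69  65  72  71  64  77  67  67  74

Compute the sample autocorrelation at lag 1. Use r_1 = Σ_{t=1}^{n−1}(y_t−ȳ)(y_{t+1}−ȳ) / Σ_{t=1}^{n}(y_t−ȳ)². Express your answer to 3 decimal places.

Mean ȳ = (72 + 69 + 65 + 72 + 71 + 64 + 77 + 67 + 67 + 74)/10 = 69.8000
Numerator Σ_{t=1}^{9}(y_t−ȳ)(y_{t+1}−ȳ) = -78.6400
Denominator Σ(y_t−ȳ)² = 153.6000
r_1 = -78.6400 / 153.6000 = -0.512

-0.512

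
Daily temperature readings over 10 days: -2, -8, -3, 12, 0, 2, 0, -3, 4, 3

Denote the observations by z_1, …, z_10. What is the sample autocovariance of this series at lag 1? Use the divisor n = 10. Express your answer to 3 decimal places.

Mean z̄ = (-2 − 8 − 3 + 12 + 0 + 2 + 0 − 3 + 4 + 3)/10 = 0.5000
Σ_{t=1}^{9}(z_t−z̄)(z_{t+1}−z̄) = 1.7500
γ_1 = 1.7500 / 10 = 0.175

0.175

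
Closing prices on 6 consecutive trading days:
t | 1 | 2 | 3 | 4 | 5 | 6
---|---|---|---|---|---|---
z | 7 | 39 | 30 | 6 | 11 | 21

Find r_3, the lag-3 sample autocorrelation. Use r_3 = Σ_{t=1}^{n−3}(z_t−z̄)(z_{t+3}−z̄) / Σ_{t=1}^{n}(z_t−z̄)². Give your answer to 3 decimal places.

0.020

Mean z̄ = (7 + 39 + 30 + 6 + 11 + 21)/6 = 19.0000
Deviations from mean: -12.0000, 20.0000, 11.0000, -13.0000, -8.0000, 2.0000
Σ(z_t−z̄)(z_{t+3}−z̄) = (156.0000) + (-160.0000) + (22.0000) = 18.0000
Denominator Σ(z_t−z̄)² = 902.0000
r_3 = 18.0000 / 902.0000 = 0.020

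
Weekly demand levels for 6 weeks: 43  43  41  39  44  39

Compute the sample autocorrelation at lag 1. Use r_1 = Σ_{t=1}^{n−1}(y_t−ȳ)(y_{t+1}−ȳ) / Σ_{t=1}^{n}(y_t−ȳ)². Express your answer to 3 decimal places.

-0.415

Mean ȳ = (43 + 43 + 41 + 39 + 44 + 39)/6 = 41.5000
Deviations from mean: 1.5000, 1.5000, -0.5000, -2.5000, 2.5000, -2.5000
Numerator Σ_{t=1}^{5}(y_t−ȳ)(y_{t+1}−ȳ) = -9.7500
Denominator Σ(y_t−ȳ)² = 23.5000
r_1 = -9.7500 / 23.5000 = -0.415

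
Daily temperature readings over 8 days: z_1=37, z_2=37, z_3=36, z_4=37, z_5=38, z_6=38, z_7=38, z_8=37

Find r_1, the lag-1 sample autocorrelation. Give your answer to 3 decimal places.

Mean z̄ = (37 + 37 + 36 + 37 + 38 + 38 + 38 + 37)/8 = 37.2500
Deviations from mean: -0.2500, -0.2500, -1.2500, -0.2500, 0.7500, 0.7500, 0.7500, -0.2500
Σ(z_t−z̄)(z_{t+1}−z̄) = (0.0625) + (0.3125) + (0.3125) + (-0.1875) + (0.5625) + (0.5625) + (-0.1875) = 1.4375
Denominator Σ(z_t−z̄)² = 3.5000
r_1 = 1.4375 / 3.5000 = 0.411

0.411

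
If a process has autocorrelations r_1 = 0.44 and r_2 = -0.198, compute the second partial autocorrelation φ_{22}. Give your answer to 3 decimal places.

-0.486

φ_{22} = (r_2 − r_1²) / (1 − r_1²)
r_1² = (0.44)² = 0.1936
Numerator = -0.198 − 0.1936 = -0.3916; denominator = 1 − 0.1936 = 0.8064
φ_{22} = -0.3916 / 0.8064 = -0.486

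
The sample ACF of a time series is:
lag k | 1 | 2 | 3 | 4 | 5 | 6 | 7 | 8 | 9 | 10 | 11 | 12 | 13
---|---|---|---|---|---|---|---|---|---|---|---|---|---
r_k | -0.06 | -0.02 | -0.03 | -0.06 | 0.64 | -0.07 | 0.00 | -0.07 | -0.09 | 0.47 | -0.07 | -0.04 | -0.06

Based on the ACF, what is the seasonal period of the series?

The largest autocorrelation is r_5 = 0.64, with a weaker echo at lag 10 (0.47); the remaining lags stay at or below 0.00.
The dominant spike at lag 5 indicates a seasonal period of 5.

5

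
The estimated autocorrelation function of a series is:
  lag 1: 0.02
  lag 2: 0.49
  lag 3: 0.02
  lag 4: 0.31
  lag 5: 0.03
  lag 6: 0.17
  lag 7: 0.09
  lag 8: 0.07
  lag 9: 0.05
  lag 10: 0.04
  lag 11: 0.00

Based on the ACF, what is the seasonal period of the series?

The largest autocorrelation is r_2 = 0.49, with weaker echoes at lags 4 (0.31) and 6 (0.17); the remaining lags stay at or below 0.09.
The dominant spike at lag 2 indicates a seasonal period of 2.

2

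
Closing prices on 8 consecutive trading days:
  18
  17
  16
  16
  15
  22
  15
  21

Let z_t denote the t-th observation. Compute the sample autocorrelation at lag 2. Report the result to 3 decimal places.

Mean z̄ = (18 + 17 + 16 + 16 + 15 + 22 + 15 + 21)/8 = 17.5000
Deviations from mean: 0.5000, -0.5000, -1.5000, -1.5000, -2.5000, 4.5000, -2.5000, 3.5000
Numerator Σ_{t=1}^{6}(z_t−z̄)(z_{t+2}−z̄) = 19.0000
Denominator Σ(z_t−z̄)² = 50.0000
r_2 = 19.0000 / 50.0000 = 0.380

0.380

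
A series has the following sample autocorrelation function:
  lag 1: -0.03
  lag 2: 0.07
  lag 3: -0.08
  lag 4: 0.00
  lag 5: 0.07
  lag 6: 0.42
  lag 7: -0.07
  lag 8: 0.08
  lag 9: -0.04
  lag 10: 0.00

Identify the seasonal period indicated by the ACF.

6

The largest autocorrelation is r_6 = 0.42; the remaining lags stay at or below 0.08.
The dominant spike at lag 6 indicates a seasonal period of 6.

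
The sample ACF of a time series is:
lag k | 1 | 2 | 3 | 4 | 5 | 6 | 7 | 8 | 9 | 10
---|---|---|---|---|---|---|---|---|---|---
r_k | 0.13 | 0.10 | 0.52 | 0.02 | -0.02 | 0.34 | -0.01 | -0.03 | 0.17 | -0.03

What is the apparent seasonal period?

The largest autocorrelation is r_3 = 0.52, with weaker echoes at lags 6 (0.34) and 9 (0.17); the remaining lags stay at or below 0.13.
The dominant spike at lag 3 indicates a seasonal period of 3.

3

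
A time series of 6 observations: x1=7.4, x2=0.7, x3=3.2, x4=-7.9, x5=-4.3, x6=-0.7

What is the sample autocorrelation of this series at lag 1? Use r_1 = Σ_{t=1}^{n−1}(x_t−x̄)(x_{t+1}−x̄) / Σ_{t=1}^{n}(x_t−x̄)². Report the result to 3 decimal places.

0.115

Mean x̄ = (7.4 + 0.7 + 3.2 − 7.9 − 4.3 − 0.7)/6 = -0.2667
Deviations from mean: 7.6667, 0.9667, 3.4667, -7.6333, -4.0333, -0.4333
Σ(x_t−x̄)(x_{t+1}−x̄) = (7.4111) + (3.3511) + (-26.4622) + (30.7878) + (1.7478) = 16.8356
Denominator Σ(x_t−x̄)² = 146.4533
r_1 = 16.8356 / 146.4533 = 0.115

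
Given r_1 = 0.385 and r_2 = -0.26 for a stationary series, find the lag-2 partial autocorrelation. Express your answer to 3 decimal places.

φ_{22} = (r_2 − r_1²) / (1 − r_1²)
r_1² = (0.385)² = 0.148225
Numerator = -0.26 − 0.1482 = -0.4082; denominator = 1 − 0.1482 = 0.8518
φ_{22} = -0.4082 / 0.8518 = -0.479

-0.479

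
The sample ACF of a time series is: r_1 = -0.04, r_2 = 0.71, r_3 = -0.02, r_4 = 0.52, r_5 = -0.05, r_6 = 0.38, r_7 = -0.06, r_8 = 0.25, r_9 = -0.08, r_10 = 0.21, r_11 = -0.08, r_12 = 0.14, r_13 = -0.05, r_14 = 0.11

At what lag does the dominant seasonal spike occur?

2

The largest autocorrelation is r_2 = 0.71, with weaker echoes at lags 4 (0.52), 6 (0.38), 8 (0.25) and 10 (0.21); the remaining lags stay at or below 0.14.
The dominant spike at lag 2 indicates a seasonal period of 2.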